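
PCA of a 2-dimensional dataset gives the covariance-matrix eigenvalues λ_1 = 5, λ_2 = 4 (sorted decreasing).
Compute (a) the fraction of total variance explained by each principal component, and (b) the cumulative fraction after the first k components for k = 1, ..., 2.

Step 1 — total variance = trace(Sigma) = Σ λ_i = 5 + 4 = 9.

Step 2 — fraction explained by component i = λ_i / Σ λ:
  PC1: 5/9 = 0.5556
  PC2: 4/9 = 0.4444

Step 3 — cumulative fraction after k components = (λ_1 + ... + λ_k) / Σ λ:
  k = 1: 5/9 = 0.5556
  k = 2: (5 + 4)/9 = 9/9 = 1

Summary (fraction, with percent):

explained: PC1 0.5556 (55.56%), PC2 0.4444 (44.44%);  cumulative: 0.5556, 1


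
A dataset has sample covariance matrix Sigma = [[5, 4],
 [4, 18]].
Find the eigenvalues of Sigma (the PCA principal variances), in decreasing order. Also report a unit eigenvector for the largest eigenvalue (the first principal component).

Step 1 — characteristic polynomial of 2×2 Sigma:
  det(Sigma - λI) = λ² - trace · λ + det = 0.
  trace = 5 + 18 = 23, det = 5·18 - (4)² = 74.
Step 2 — discriminant:
  Δ = trace² - 4·det = 529 - 296 = 233.
Step 3 — eigenvalues:
  λ = (trace ± √Δ)/2 = (23 ± 15.2643)/2,
  λ_1 = 19.1322,  λ_2 = 3.8678.

Step 4 — unit eigenvector for λ_1: solve (Sigma - λ_1 I)v = 0. First row:
  (5 - 19.1322)·v_x + (4)·v_y = 0, i.e. (-14.1322)·v_x + (4)·v_y = 0,
  so v ∝ (b, λ_1 - a) = (4, 14.1322) = u.
  ||u|| = √((4)² + (14.1322)²) = √(215.7182) ≈ 14.6873,
  v_1 = u/||u|| ≈ (0.2723, 0.9622) (||v_1|| = 1).

λ_1 = 19.1322,  λ_2 = 3.8678;  v_1 ≈ (0.2723, 0.9622)


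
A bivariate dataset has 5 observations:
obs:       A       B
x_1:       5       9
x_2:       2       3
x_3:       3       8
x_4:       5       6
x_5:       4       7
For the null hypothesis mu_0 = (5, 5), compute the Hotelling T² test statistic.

Step 1 — sample mean vector:
  mean(A) = (5 + 2 + 3 + 5 + 4) / 5 = 19/5 = 3.8
  mean(B) = (9 + 3 + 8 + 6 + 7) / 5 = 33/5 = 6.6
  x̄ = (3.8, 6.6),  deviation x̄ - mu_0 = (3.8, 6.6) - (5, 5) = (-1.2, 1.6).

Step 2 — sample covariance matrix, S[i,j] = (1/(n-1)) · Σ_k (x_{k,i} - mean_i) · (x_{k,j} - mean_j), divisor n-1 = 4:
  S[A,A] = ((1.2)·(1.2) + (-1.8)·(-1.8) + (-0.8)·(-0.8) + (1.2)·(1.2) + (0.2)·(0.2)) / 4 = 6.8/4 = 1.7
  S[A,B] = ((1.2)·(2.4) + (-1.8)·(-3.6) + (-0.8)·(1.4) + (1.2)·(-0.6) + (0.2)·(0.4)) / 4 = 7.6/4 = 1.9
  S[B,B] = ((2.4)·(2.4) + (-3.6)·(-3.6) + (1.4)·(1.4) + (-0.6)·(-0.6) + (0.4)·(0.4)) / 4 = 21.2/4 = 5.3
  S = [[1.7, 1.9],
 [1.9, 5.3]].

Step 3 — invert S. det(S) = 1.7·5.3 - (1.9)² = 5.4.
  S^{-1} = (1/det) · [[d, -b], [-b, a]] = [[0.9815, -0.3519],
 [-0.3519, 0.3148]].

Step 4 — quadratic form (x̄ - mu_0)^T · S^{-1} · (x̄ - mu_0):
  S^{-1} · (x̄ - mu_0) = (-1.7407, 0.9259),
  (x̄ - mu_0)^T · [...] = (-1.2)·(-1.7407) + (1.6)·(0.9259) = 3.5704.

Step 5 — scale by n: T² = 5 · 3.5704 = 17.8519.

T² ≈ 17.8519


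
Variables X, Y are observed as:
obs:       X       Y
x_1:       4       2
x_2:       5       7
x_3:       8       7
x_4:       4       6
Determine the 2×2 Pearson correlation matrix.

Step 1 — column means:
  mean(X) = (4 + 5 + 8 + 4) / 4 = 21/4 = 5.25
  mean(Y) = (2 + 7 + 7 + 6) / 4 = 22/4 = 5.5

Step 2 — sample variances and covariances s[i,j] = (1/(n-1)) · Σ_k (x_{k,i} - mean_i) · (x_{k,j} - mean_j), with n-1 = 3:
  s[X,X] = ((-1.25)·(-1.25) + (-0.25)·(-0.25) + (2.75)·(2.75) + (-1.25)·(-1.25)) / 3 = 10.75/3 = 3.5833
  s[X,Y] = ((-1.25)·(-3.5) + (-0.25)·(1.5) + (2.75)·(1.5) + (-1.25)·(0.5)) / 3 = 7.5/3 = 2.5
  s[Y,Y] = ((-3.5)·(-3.5) + (1.5)·(1.5) + (1.5)·(1.5) + (0.5)·(0.5)) / 3 = 17/3 = 5.6667
  Sample standard deviations s_i = √(s[i,i]):
  s(X) = √(3.5833) = 1.893
  s(Y) = √(5.6667) = 2.3805

Step 3 — r_{ij} = s_{ij} / (s_i · s_j):
  r[X,X] = 1 (diagonal).
  r[X,Y] = 2.5 / (1.893 · 2.3805) = 2.5 / 4.5062 = 0.5548
  r[Y,Y] = 1 (diagonal).

R is symmetric with unit diagonal. Assembling:

R = [[1, 0.5548],
 [0.5548, 1]]


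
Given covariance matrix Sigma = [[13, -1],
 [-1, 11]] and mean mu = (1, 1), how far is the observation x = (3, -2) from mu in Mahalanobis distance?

Step 1 — centre the observation: (x - mu) = (2, -3).

Step 2 — invert Sigma. det(Sigma) = 13·11 - (-1)² = 142.
  Sigma^{-1} = (1/det) · [[d, -b], [-b, a]] = [[0.0775, 0.007],
 [0.007, 0.0915]].

Step 3 — form the quadratic (x - mu)^T · Sigma^{-1} · (x - mu):
  Sigma^{-1} · (x - mu) = (0.1338, -0.2606).
  (x - mu)^T · [Sigma^{-1} · (x - mu)] = (2)·(0.1338) + (-3)·(-0.2606) = 1.0493.

Step 4 — take square root: d = √(1.0493) ≈ 1.0244.

d(x, mu) = √(1.0493) ≈ 1.0244


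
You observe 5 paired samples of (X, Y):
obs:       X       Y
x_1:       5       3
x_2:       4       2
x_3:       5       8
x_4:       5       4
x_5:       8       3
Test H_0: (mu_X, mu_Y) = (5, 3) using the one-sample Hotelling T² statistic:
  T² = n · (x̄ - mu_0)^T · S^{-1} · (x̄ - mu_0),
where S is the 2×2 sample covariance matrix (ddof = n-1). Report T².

Step 1 — sample mean vector:
  mean(X) = (5 + 4 + 5 + 5 + 8) / 5 = 27/5 = 5.4
  mean(Y) = (3 + 2 + 8 + 4 + 3) / 5 = 20/5 = 4
  x̄ = (5.4, 4),  deviation x̄ - mu_0 = (5.4, 4) - (5, 3) = (0.4, 1).

Step 2 — sample covariance matrix, S[i,j] = (1/(n-1)) · Σ_k (x_{k,i} - mean_i) · (x_{k,j} - mean_j), divisor n-1 = 4:
  S[X,X] = ((-0.4)·(-0.4) + (-1.4)·(-1.4) + (-0.4)·(-0.4) + (-0.4)·(-0.4) + (2.6)·(2.6)) / 4 = 9.2/4 = 2.3
  S[X,Y] = ((-0.4)·(-1) + (-1.4)·(-2) + (-0.4)·(4) + (-0.4)·(0) + (2.6)·(-1)) / 4 = -1/4 = -0.25
  S[Y,Y] = ((-1)·(-1) + (-2)·(-2) + (4)·(4) + (0)·(0) + (-1)·(-1)) / 4 = 22/4 = 5.5
  S = [[2.3, -0.25],
 [-0.25, 5.5]].

Step 3 — invert S. det(S) = 2.3·5.5 - (-0.25)² = 12.5875.
  S^{-1} = (1/det) · [[d, -b], [-b, a]] = [[0.4369, 0.0199],
 [0.0199, 0.1827]].

Step 4 — quadratic form (x̄ - mu_0)^T · S^{-1} · (x̄ - mu_0):
  S^{-1} · (x̄ - mu_0) = (0.1946, 0.1907),
  (x̄ - mu_0)^T · [...] = (0.4)·(0.1946) + (1)·(0.1907) = 0.2685.

Step 5 — scale by n: T² = 5 · 0.2685 = 1.3426.

T² ≈ 1.3426


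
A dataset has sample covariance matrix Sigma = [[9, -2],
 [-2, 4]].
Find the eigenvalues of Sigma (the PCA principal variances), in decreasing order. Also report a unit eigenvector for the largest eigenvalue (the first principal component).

Step 1 — characteristic polynomial of 2×2 Sigma:
  det(Sigma - λI) = λ² - trace · λ + det = 0.
  trace = 9 + 4 = 13, det = 9·4 - (-2)² = 32.
Step 2 — discriminant:
  Δ = trace² - 4·det = 169 - 128 = 41.
Step 3 — eigenvalues:
  λ = (trace ± √Δ)/2 = (13 ± 6.4031)/2,
  λ_1 = 9.7016,  λ_2 = 3.2984.

Step 4 — unit eigenvector for λ_1: solve (Sigma - λ_1 I)v = 0. First row:
  (9 - 9.7016)·v_x + (-2)·v_y = 0, i.e. (-0.7016)·v_x + (-2)·v_y = 0,
  so v ∝ (b, λ_1 - a) = (-2, 0.7016); multiply by -1 so the first entry is positive: u = (2, -0.7016).
  ||u|| = √((2)² + (-0.7016)²) = √(4.4922) ≈ 2.1195,
  v_1 = u/||u|| ≈ (0.9436, -0.331) (||v_1|| = 1).

λ_1 = 9.7016,  λ_2 = 3.2984;  v_1 ≈ (0.9436, -0.331)


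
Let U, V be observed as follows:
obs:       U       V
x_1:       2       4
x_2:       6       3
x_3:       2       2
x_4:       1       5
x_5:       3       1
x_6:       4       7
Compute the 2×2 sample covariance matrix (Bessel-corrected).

Step 1 — column means:
  mean(U) = (2 + 6 + 2 + 1 + 3 + 4) / 6 = 18/6 = 3
  mean(V) = (4 + 3 + 2 + 5 + 1 + 7) / 6 = 22/6 = 3.6667

Step 2 — sample covariance S[i,j] = (1/(n-1)) · Σ_k (x_{k,i} - mean_i) · (x_{k,j} - mean_j), with n-1 = 5.
  S[U,U] = ((-1)·(-1) + (3)·(3) + (-1)·(-1) + (-2)·(-2) + (0)·(0) + (1)·(1)) / 5 = 16/5 = 3.2
  S[U,V] = ((-1)·(0.3333) + (3)·(-0.6667) + (-1)·(-1.6667) + (-2)·(1.3333) + (0)·(-2.6667) + (1)·(3.3333)) / 5 = 0/5 = 0
  S[V,V] = ((0.3333)·(0.3333) + (-0.6667)·(-0.6667) + (-1.6667)·(-1.6667) + (1.3333)·(1.3333) + (-2.6667)·(-2.6667) + (3.3333)·(3.3333)) / 5 = 23.3333/5 = 4.6667

S is symmetric (S[j,i] = S[i,j]). Assembling:

S = [[3.2, 0],
 [0, 4.6667]]


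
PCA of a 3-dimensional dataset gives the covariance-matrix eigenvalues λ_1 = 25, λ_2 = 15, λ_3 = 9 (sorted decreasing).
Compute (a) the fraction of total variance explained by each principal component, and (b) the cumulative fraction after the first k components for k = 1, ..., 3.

Step 1 — total variance = trace(Sigma) = Σ λ_i = 25 + 15 + 9 = 49.

Step 2 — fraction explained by component i = λ_i / Σ λ:
  PC1: 25/49 = 0.5102
  PC2: 15/49 = 0.3061
  PC3: 9/49 = 0.1837

Step 3 — cumulative fraction after k components = (λ_1 + ... + λ_k) / Σ λ:
  k = 1: 25/49 = 0.5102
  k = 2: (25 + 15)/49 = 40/49 = 0.8163
  k = 3: (25 + 15 + 9)/49 = 49/49 = 1

Summary (fraction, with percent):

explained: PC1 0.5102 (51.02%), PC2 0.3061 (30.61%), PC3 0.1837 (18.37%);  cumulative: 0.5102, 0.8163, 1


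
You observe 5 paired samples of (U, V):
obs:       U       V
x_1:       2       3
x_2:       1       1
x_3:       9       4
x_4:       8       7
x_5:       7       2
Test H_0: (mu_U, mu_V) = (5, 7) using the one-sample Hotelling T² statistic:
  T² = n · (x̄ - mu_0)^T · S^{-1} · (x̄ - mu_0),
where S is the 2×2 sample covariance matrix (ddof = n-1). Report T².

Step 1 — sample mean vector:
  mean(U) = (2 + 1 + 9 + 8 + 7) / 5 = 27/5 = 5.4
  mean(V) = (3 + 1 + 4 + 7 + 2) / 5 = 17/5 = 3.4
  x̄ = (5.4, 3.4),  deviation x̄ - mu_0 = (5.4, 3.4) - (5, 7) = (0.4, -3.6).

Step 2 — sample covariance matrix, S[i,j] = (1/(n-1)) · Σ_k (x_{k,i} - mean_i) · (x_{k,j} - mean_j), divisor n-1 = 4:
  S[U,U] = ((-3.4)·(-3.4) + (-4.4)·(-4.4) + (3.6)·(3.6) + (2.6)·(2.6) + (1.6)·(1.6)) / 4 = 53.2/4 = 13.3
  S[U,V] = ((-3.4)·(-0.4) + (-4.4)·(-2.4) + (3.6)·(0.6) + (2.6)·(3.6) + (1.6)·(-1.4)) / 4 = 21.2/4 = 5.3
  S[V,V] = ((-0.4)·(-0.4) + (-2.4)·(-2.4) + (0.6)·(0.6) + (3.6)·(3.6) + (-1.4)·(-1.4)) / 4 = 21.2/4 = 5.3
  S = [[13.3, 5.3],
 [5.3, 5.3]].

Step 3 — invert S. det(S) = 13.3·5.3 - (5.3)² = 42.4.
  S^{-1} = (1/det) · [[d, -b], [-b, a]] = [[0.125, -0.125],
 [-0.125, 0.3137]].

Step 4 — quadratic form (x̄ - mu_0)^T · S^{-1} · (x̄ - mu_0):
  S^{-1} · (x̄ - mu_0) = (0.5, -1.1792),
  (x̄ - mu_0)^T · [...] = (0.4)·(0.5) + (-3.6)·(-1.1792) = 4.4453.

Step 5 — scale by n: T² = 5 · 4.4453 = 22.2264.

T² ≈ 22.2264


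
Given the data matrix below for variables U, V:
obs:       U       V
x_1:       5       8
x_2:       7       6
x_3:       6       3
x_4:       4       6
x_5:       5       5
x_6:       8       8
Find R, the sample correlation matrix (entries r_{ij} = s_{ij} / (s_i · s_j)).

Step 1 — column means:
  mean(U) = (5 + 7 + 6 + 4 + 5 + 8) / 6 = 35/6 = 5.8333
  mean(V) = (8 + 6 + 3 + 6 + 5 + 8) / 6 = 36/6 = 6

Step 2 — sample variances and covariances s[i,j] = (1/(n-1)) · Σ_k (x_{k,i} - mean_i) · (x_{k,j} - mean_j), with n-1 = 5:
  s[U,U] = ((-0.8333)·(-0.8333) + (1.1667)·(1.1667) + (0.1667)·(0.1667) + (-1.8333)·(-1.8333) + (-0.8333)·(-0.8333) + (2.1667)·(2.1667)) / 5 = 10.8333/5 = 2.1667
  s[U,V] = ((-0.8333)·(2) + (1.1667)·(0) + (0.1667)·(-3) + (-1.8333)·(0) + (-0.8333)·(-1) + (2.1667)·(2)) / 5 = 3/5 = 0.6
  s[V,V] = ((2)·(2) + (0)·(0) + (-3)·(-3) + (0)·(0) + (-1)·(-1) + (2)·(2)) / 5 = 18/5 = 3.6
  Sample standard deviations s_i = √(s[i,i]):
  s(U) = √(2.1667) = 1.472
  s(V) = √(3.6) = 1.8974

Step 3 — r_{ij} = s_{ij} / (s_i · s_j):
  r[U,U] = 1 (diagonal).
  r[U,V] = 0.6 / (1.472 · 1.8974) = 0.6 / 2.7928 = 0.2148
  r[V,V] = 1 (diagonal).

R is symmetric with unit diagonal. Assembling:

R = [[1, 0.2148],
 [0.2148, 1]]


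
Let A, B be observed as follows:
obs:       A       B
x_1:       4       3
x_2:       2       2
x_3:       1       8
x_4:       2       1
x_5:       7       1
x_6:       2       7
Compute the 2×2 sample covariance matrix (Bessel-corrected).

Step 1 — column means:
  mean(A) = (4 + 2 + 1 + 2 + 7 + 2) / 6 = 18/6 = 3
  mean(B) = (3 + 2 + 8 + 1 + 1 + 7) / 6 = 22/6 = 3.6667

Step 2 — sample covariance S[i,j] = (1/(n-1)) · Σ_k (x_{k,i} - mean_i) · (x_{k,j} - mean_j), with n-1 = 5.
  S[A,A] = ((1)·(1) + (-1)·(-1) + (-2)·(-2) + (-1)·(-1) + (4)·(4) + (-1)·(-1)) / 5 = 24/5 = 4.8
  S[A,B] = ((1)·(-0.6667) + (-1)·(-1.6667) + (-2)·(4.3333) + (-1)·(-2.6667) + (4)·(-2.6667) + (-1)·(3.3333)) / 5 = -19/5 = -3.8
  S[B,B] = ((-0.6667)·(-0.6667) + (-1.6667)·(-1.6667) + (4.3333)·(4.3333) + (-2.6667)·(-2.6667) + (-2.6667)·(-2.6667) + (3.3333)·(3.3333)) / 5 = 47.3333/5 = 9.4667

S is symmetric (S[j,i] = S[i,j]). Assembling:

S = [[4.8, -3.8],
 [-3.8, 9.4667]]


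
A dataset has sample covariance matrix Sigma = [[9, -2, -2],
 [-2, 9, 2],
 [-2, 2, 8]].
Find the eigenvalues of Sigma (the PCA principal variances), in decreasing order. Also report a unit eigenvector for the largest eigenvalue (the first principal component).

Step 1 — characteristic polynomial p(λ) = det(λI - Sigma) = λ³ - tr·λ² + c_1·λ - det, where tr = trace, c_1 = sum of the principal 2×2 minors, det = det(Sigma):
  tr = 9 + 9 + 8 = 26,
  c_1 = (9·9 - (-2)²) + (9·8 - (-2)²) + (9·8 - (2)²) = 77 + 68 + 68 = 213,
  det = 9·(9·8 - (2)²) - (-2)·((-2)·8 - (2)·(-2)) + (-2)·((-2)·(2) - 9·(-2)) = 9·(68) - (-2)·(-12) + (-2)·(14) = 560.
  So p(λ) = λ³ - 26λ² + 213λ - 560.
Step 2 — look for an integer root (rational root theorem: any rational root is an integer divisor of 560). Testing λ = 7:
  p(7) = 343 - 1274 + 1491 - 560 = 0  ✓
  Dividing out (λ - 7): p(λ) = (λ - 7)(λ² - 19λ + 80).
Step 3 — remaining eigenvalues from the quadratic λ² - 19λ + 80 = 0:
  Δ = 19² - 4·80 = 361 - 320 = 41,  λ = (19 ± √41)/2 = (19 ± 6.4031)/2 ≈ 12.7016 or 6.2984.
  Sorted: λ_1 = 12.7016,  λ_2 = 7,  λ_3 = 6.2984  (check: sum = 26 = tr ✓).

Step 4 — unit eigenvector for λ_1 ≈ 12.7016: v spans the null space of (Sigma - λ_1 I), whose rows are
  r_1 = (-3.7016, -2, -2),  r_2 = (-2, -3.7016, 2),  r_3 = (-2, 2, -4.7016).
  v is orthogonal to every row, so take v ∝ r_1 × r_2 = ((-2)·(2) - (-2)·(-3.7016), (-2)·(-2) - (-3.7016)·(2), (-3.7016)·(-3.7016) - (-2)·(-2)) ≈ (-11.4031, 11.4031, 9.7016).
  Rescale (multiply by -1 so the first nonzero entry is positive): u = (11.4031, -11.4031, -9.7016).
  ||u|| = √((11.4031)² + (-11.4031)² + (-9.7016)²) = √(354.1828) ≈ 18.8197,  v_1 = u/||u|| ≈ (0.6059, -0.6059, -0.5155) (||v_1|| = 1).

λ_1 = 12.7016,  λ_2 = 7,  λ_3 = 6.2984;  v_1 ≈ (0.6059, -0.6059, -0.5155)


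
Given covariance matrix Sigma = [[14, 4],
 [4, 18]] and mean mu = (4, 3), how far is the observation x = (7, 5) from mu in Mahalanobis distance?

Step 1 — centre the observation: (x - mu) = (3, 2).

Step 2 — invert Sigma. det(Sigma) = 14·18 - (4)² = 236.
  Sigma^{-1} = (1/det) · [[d, -b], [-b, a]] = [[0.0763, -0.0169],
 [-0.0169, 0.0593]].

Step 3 — form the quadratic (x - mu)^T · Sigma^{-1} · (x - mu):
  Sigma^{-1} · (x - mu) = (0.1949, 0.0678).
  (x - mu)^T · [Sigma^{-1} · (x - mu)] = (3)·(0.1949) + (2)·(0.0678) = 0.7203.

Step 4 — take square root: d = √(0.7203) ≈ 0.8487.

d(x, mu) = √(0.7203) ≈ 0.8487


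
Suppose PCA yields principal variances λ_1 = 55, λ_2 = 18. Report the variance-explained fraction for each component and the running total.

Step 1 — total variance = trace(Sigma) = Σ λ_i = 55 + 18 = 73.

Step 2 — fraction explained by component i = λ_i / Σ λ:
  PC1: 55/73 = 0.7534
  PC2: 18/73 = 0.2466

Step 3 — cumulative fraction after k components = (λ_1 + ... + λ_k) / Σ λ:
  k = 1: 55/73 = 0.7534
  k = 2: (55 + 18)/73 = 73/73 = 1

Summary (fraction, with percent):

explained: PC1 0.7534 (75.34%), PC2 0.2466 (24.66%);  cumulative: 0.7534, 1


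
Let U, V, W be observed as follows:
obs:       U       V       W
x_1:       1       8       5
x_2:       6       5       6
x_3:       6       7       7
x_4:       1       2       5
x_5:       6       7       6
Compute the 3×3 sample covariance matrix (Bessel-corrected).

Step 1 — column means:
  mean(U) = (1 + 6 + 6 + 1 + 6) / 5 = 20/5 = 4
  mean(V) = (8 + 5 + 7 + 2 + 7) / 5 = 29/5 = 5.8
  mean(W) = (5 + 6 + 7 + 5 + 6) / 5 = 29/5 = 5.8

Step 2 — sample covariance S[i,j] = (1/(n-1)) · Σ_k (x_{k,i} - mean_i) · (x_{k,j} - mean_j), with n-1 = 4.
  S[U,U] = ((-3)·(-3) + (2)·(2) + (2)·(2) + (-3)·(-3) + (2)·(2)) / 4 = 30/4 = 7.5
  S[U,V] = ((-3)·(2.2) + (2)·(-0.8) + (2)·(1.2) + (-3)·(-3.8) + (2)·(1.2)) / 4 = 8/4 = 2
  S[U,W] = ((-3)·(-0.8) + (2)·(0.2) + (2)·(1.2) + (-3)·(-0.8) + (2)·(0.2)) / 4 = 8/4 = 2
  S[V,V] = ((2.2)·(2.2) + (-0.8)·(-0.8) + (1.2)·(1.2) + (-3.8)·(-3.8) + (1.2)·(1.2)) / 4 = 22.8/4 = 5.7
  S[V,W] = ((2.2)·(-0.8) + (-0.8)·(0.2) + (1.2)·(1.2) + (-3.8)·(-0.8) + (1.2)·(0.2)) / 4 = 2.8/4 = 0.7
  S[W,W] = ((-0.8)·(-0.8) + (0.2)·(0.2) + (1.2)·(1.2) + (-0.8)·(-0.8) + (0.2)·(0.2)) / 4 = 2.8/4 = 0.7

S is symmetric (S[j,i] = S[i,j]). Assembling:

S = [[7.5, 2, 2],
 [2, 5.7, 0.7],
 [2, 0.7, 0.7]]


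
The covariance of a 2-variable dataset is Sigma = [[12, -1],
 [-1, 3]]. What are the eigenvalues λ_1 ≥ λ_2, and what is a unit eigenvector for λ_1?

Step 1 — characteristic polynomial of 2×2 Sigma:
  det(Sigma - λI) = λ² - trace · λ + det = 0.
  trace = 12 + 3 = 15, det = 12·3 - (-1)² = 35.
Step 2 — discriminant:
  Δ = trace² - 4·det = 225 - 140 = 85.
Step 3 — eigenvalues:
  λ = (trace ± √Δ)/2 = (15 ± 9.2195)/2,
  λ_1 = 12.1098,  λ_2 = 2.8902.

Step 4 — unit eigenvector for λ_1: solve (Sigma - λ_1 I)v = 0. First row:
  (12 - 12.1098)·v_x + (-1)·v_y = 0, i.e. (-0.1098)·v_x + (-1)·v_y = 0,
  so v ∝ (b, λ_1 - a) = (-1, 0.1098); multiply by -1 so the first entry is positive: u = (1, -0.1098).
  ||u|| = √((1)² + (-0.1098)²) = √(1.012) ≈ 1.006,
  v_1 = u/||u|| ≈ (0.994, -0.1091) (||v_1|| = 1).

λ_1 = 12.1098,  λ_2 = 2.8902;  v_1 ≈ (0.994, -0.1091)


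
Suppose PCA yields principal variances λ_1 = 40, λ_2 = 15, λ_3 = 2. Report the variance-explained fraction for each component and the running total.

Step 1 — total variance = trace(Sigma) = Σ λ_i = 40 + 15 + 2 = 57.

Step 2 — fraction explained by component i = λ_i / Σ λ:
  PC1: 40/57 = 0.7018
  PC2: 15/57 = 0.2632
  PC3: 2/57 = 0.0351

Step 3 — cumulative fraction after k components = (λ_1 + ... + λ_k) / Σ λ:
  k = 1: 40/57 = 0.7018
  k = 2: (40 + 15)/57 = 55/57 = 0.9649
  k = 3: (40 + 15 + 2)/57 = 57/57 = 1

Summary (fraction, with percent):

explained: PC1 0.7018 (70.18%), PC2 0.2632 (26.32%), PC3 0.0351 (3.51%);  cumulative: 0.7018, 0.9649, 1


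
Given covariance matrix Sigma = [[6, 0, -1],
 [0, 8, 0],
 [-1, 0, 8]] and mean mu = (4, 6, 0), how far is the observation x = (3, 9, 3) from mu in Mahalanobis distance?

Step 1 — centre the observation: (x - mu) = (-1, 3, 3).

Step 2 — invert Sigma (cofactor / det for 3×3, or solve directly):
  Sigma^{-1} = [[0.1702, 0, 0.0213],
 [0, 0.125, 0],
 [0.0213, 0, 0.1277]].

Step 3 — form the quadratic (x - mu)^T · Sigma^{-1} · (x - mu):
  Sigma^{-1} · (x - mu) = (-0.1064, 0.375, 0.3617).
  (x - mu)^T · [Sigma^{-1} · (x - mu)] = (-1)·(-0.1064) + (3)·(0.375) + (3)·(0.3617) = 2.3165.

Step 4 — take square root: d = √(2.3165) ≈ 1.522.

d(x, mu) = √(2.3165) ≈ 1.522


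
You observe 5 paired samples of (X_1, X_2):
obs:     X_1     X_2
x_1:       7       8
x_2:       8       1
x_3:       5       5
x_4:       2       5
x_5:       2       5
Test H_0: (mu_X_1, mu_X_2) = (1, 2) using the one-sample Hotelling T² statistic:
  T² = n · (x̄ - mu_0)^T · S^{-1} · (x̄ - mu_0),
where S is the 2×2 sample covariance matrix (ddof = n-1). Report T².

Step 1 — sample mean vector:
  mean(X_1) = (7 + 8 + 5 + 2 + 2) / 5 = 24/5 = 4.8
  mean(X_2) = (8 + 1 + 5 + 5 + 5) / 5 = 24/5 = 4.8
  x̄ = (4.8, 4.8),  deviation x̄ - mu_0 = (4.8, 4.8) - (1, 2) = (3.8, 2.8).

Step 2 — sample covariance matrix, S[i,j] = (1/(n-1)) · Σ_k (x_{k,i} - mean_i) · (x_{k,j} - mean_j), divisor n-1 = 4:
  S[X_1,X_1] = ((2.2)·(2.2) + (3.2)·(3.2) + (0.2)·(0.2) + (-2.8)·(-2.8) + (-2.8)·(-2.8)) / 4 = 30.8/4 = 7.7
  S[X_1,X_2] = ((2.2)·(3.2) + (3.2)·(-3.8) + (0.2)·(0.2) + (-2.8)·(0.2) + (-2.8)·(0.2)) / 4 = -6.2/4 = -1.55
  S[X_2,X_2] = ((3.2)·(3.2) + (-3.8)·(-3.8) + (0.2)·(0.2) + (0.2)·(0.2) + (0.2)·(0.2)) / 4 = 24.8/4 = 6.2
  S = [[7.7, -1.55],
 [-1.55, 6.2]].

Step 3 — invert S. det(S) = 7.7·6.2 - (-1.55)² = 45.3375.
  S^{-1} = (1/det) · [[d, -b], [-b, a]] = [[0.1368, 0.0342],
 [0.0342, 0.1698]].

Step 4 — quadratic form (x̄ - mu_0)^T · S^{-1} · (x̄ - mu_0):
  S^{-1} · (x̄ - mu_0) = (0.6154, 0.6055),
  (x̄ - mu_0)^T · [...] = (3.8)·(0.6154) + (2.8)·(0.6055) = 4.0337.

Step 5 — scale by n: T² = 5 · 4.0337 = 20.1687.

T² ≈ 20.1687


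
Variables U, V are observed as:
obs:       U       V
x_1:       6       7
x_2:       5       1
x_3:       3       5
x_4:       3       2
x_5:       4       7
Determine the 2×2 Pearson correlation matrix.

Step 1 — column means:
  mean(U) = (6 + 5 + 3 + 3 + 4) / 5 = 21/5 = 4.2
  mean(V) = (7 + 1 + 5 + 2 + 7) / 5 = 22/5 = 4.4

Step 2 — sample variances and covariances s[i,j] = (1/(n-1)) · Σ_k (x_{k,i} - mean_i) · (x_{k,j} - mean_j), with n-1 = 4:
  s[U,U] = ((1.8)·(1.8) + (0.8)·(0.8) + (-1.2)·(-1.2) + (-1.2)·(-1.2) + (-0.2)·(-0.2)) / 4 = 6.8/4 = 1.7
  s[U,V] = ((1.8)·(2.6) + (0.8)·(-3.4) + (-1.2)·(0.6) + (-1.2)·(-2.4) + (-0.2)·(2.6)) / 4 = 3.6/4 = 0.9
  s[V,V] = ((2.6)·(2.6) + (-3.4)·(-3.4) + (0.6)·(0.6) + (-2.4)·(-2.4) + (2.6)·(2.6)) / 4 = 31.2/4 = 7.8
  Sample standard deviations s_i = √(s[i,i]):
  s(U) = √(1.7) = 1.3038
  s(V) = √(7.8) = 2.7928

Step 3 — r_{ij} = s_{ij} / (s_i · s_j):
  r[U,U] = 1 (diagonal).
  r[U,V] = 0.9 / (1.3038 · 2.7928) = 0.9 / 3.6414 = 0.2472
  r[V,V] = 1 (diagonal).

R is symmetric with unit diagonal. Assembling:

R = [[1, 0.2472],
 [0.2472, 1]]


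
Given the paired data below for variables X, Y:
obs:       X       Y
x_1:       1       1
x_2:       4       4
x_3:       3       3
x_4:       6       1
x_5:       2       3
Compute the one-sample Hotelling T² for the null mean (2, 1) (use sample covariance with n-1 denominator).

Step 1 — sample mean vector:
  mean(X) = (1 + 4 + 3 + 6 + 2) / 5 = 16/5 = 3.2
  mean(Y) = (1 + 4 + 3 + 1 + 3) / 5 = 12/5 = 2.4
  x̄ = (3.2, 2.4),  deviation x̄ - mu_0 = (3.2, 2.4) - (2, 1) = (1.2, 1.4).

Step 2 — sample covariance matrix, S[i,j] = (1/(n-1)) · Σ_k (x_{k,i} - mean_i) · (x_{k,j} - mean_j), divisor n-1 = 4:
  S[X,X] = ((-2.2)·(-2.2) + (0.8)·(0.8) + (-0.2)·(-0.2) + (2.8)·(2.8) + (-1.2)·(-1.2)) / 4 = 14.8/4 = 3.7
  S[X,Y] = ((-2.2)·(-1.4) + (0.8)·(1.6) + (-0.2)·(0.6) + (2.8)·(-1.4) + (-1.2)·(0.6)) / 4 = -0.4/4 = -0.1
  S[Y,Y] = ((-1.4)·(-1.4) + (1.6)·(1.6) + (0.6)·(0.6) + (-1.4)·(-1.4) + (0.6)·(0.6)) / 4 = 7.2/4 = 1.8
  S = [[3.7, -0.1],
 [-0.1, 1.8]].

Step 3 — invert S. det(S) = 3.7·1.8 - (-0.1)² = 6.65.
  S^{-1} = (1/det) · [[d, -b], [-b, a]] = [[0.2707, 0.015],
 [0.015, 0.5564]].

Step 4 — quadratic form (x̄ - mu_0)^T · S^{-1} · (x̄ - mu_0):
  S^{-1} · (x̄ - mu_0) = (0.3459, 0.797),
  (x̄ - mu_0)^T · [...] = (1.2)·(0.3459) + (1.4)·(0.797) = 1.5308.

Step 5 — scale by n: T² = 5 · 1.5308 = 7.6541.

T² ≈ 7.6541


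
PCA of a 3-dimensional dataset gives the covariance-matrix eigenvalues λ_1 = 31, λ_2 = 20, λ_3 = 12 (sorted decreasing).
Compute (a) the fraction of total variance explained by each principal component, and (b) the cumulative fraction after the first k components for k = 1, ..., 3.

Step 1 — total variance = trace(Sigma) = Σ λ_i = 31 + 20 + 12 = 63.

Step 2 — fraction explained by component i = λ_i / Σ λ:
  PC1: 31/63 = 0.4921
  PC2: 20/63 = 0.3175
  PC3: 12/63 = 0.1905

Step 3 — cumulative fraction after k components = (λ_1 + ... + λ_k) / Σ λ:
  k = 1: 31/63 = 0.4921
  k = 2: (31 + 20)/63 = 51/63 = 0.8095
  k = 3: (31 + 20 + 12)/63 = 63/63 = 1

Summary (fraction, with percent):

explained: PC1 0.4921 (49.21%), PC2 0.3175 (31.75%), PC3 0.1905 (19.05%);  cumulative: 0.4921, 0.8095, 1


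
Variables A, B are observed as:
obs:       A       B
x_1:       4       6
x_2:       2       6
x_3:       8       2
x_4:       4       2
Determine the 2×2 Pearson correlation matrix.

Step 1 — column means:
  mean(A) = (4 + 2 + 8 + 4) / 4 = 18/4 = 4.5
  mean(B) = (6 + 6 + 2 + 2) / 4 = 16/4 = 4

Step 2 — sample variances and covariances s[i,j] = (1/(n-1)) · Σ_k (x_{k,i} - mean_i) · (x_{k,j} - mean_j), with n-1 = 3:
  s[A,A] = ((-0.5)·(-0.5) + (-2.5)·(-2.5) + (3.5)·(3.5) + (-0.5)·(-0.5)) / 3 = 19/3 = 6.3333
  s[A,B] = ((-0.5)·(2) + (-2.5)·(2) + (3.5)·(-2) + (-0.5)·(-2)) / 3 = -12/3 = -4
  s[B,B] = ((2)·(2) + (2)·(2) + (-2)·(-2) + (-2)·(-2)) / 3 = 16/3 = 5.3333
  Sample standard deviations s_i = √(s[i,i]):
  s(A) = √(6.3333) = 2.5166
  s(B) = √(5.3333) = 2.3094

Step 3 — r_{ij} = s_{ij} / (s_i · s_j):
  r[A,A] = 1 (diagonal).
  r[A,B] = -4 / (2.5166 · 2.3094) = -4 / 5.8119 = -0.6882
  r[B,B] = 1 (diagonal).

R is symmetric with unit diagonal. Assembling:

R = [[1, -0.6882],
 [-0.6882, 1]]


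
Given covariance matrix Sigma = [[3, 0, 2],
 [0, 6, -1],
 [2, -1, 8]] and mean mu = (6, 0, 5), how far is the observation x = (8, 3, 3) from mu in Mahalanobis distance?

Step 1 — centre the observation: (x - mu) = (2, 3, -2).

Step 2 — invert Sigma (cofactor / det for 3×3, or solve directly):
  Sigma^{-1} = [[0.4017, -0.0171, -0.1026],
 [-0.0171, 0.1709, 0.0256],
 [-0.1026, 0.0256, 0.1538]].

Step 3 — form the quadratic (x - mu)^T · Sigma^{-1} · (x - mu):
  Sigma^{-1} · (x - mu) = (0.9573, 0.4274, -0.4359).
  (x - mu)^T · [Sigma^{-1} · (x - mu)] = (2)·(0.9573) + (3)·(0.4274) + (-2)·(-0.4359) = 4.0684.

Step 4 — take square root: d = √(4.0684) ≈ 2.017.

d(x, mu) = √(4.0684) ≈ 2.017


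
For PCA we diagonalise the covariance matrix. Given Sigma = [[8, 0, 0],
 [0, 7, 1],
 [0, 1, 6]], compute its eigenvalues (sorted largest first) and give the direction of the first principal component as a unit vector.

Step 1 — characteristic polynomial p(λ) = det(λI - Sigma) = λ³ - tr·λ² + c_1·λ - det, where tr = trace, c_1 = sum of the principal 2×2 minors, det = det(Sigma):
  tr = 8 + 7 + 6 = 21,
  c_1 = (8·7 - (0)²) + (8·6 - (0)²) + (7·6 - (1)²) = 56 + 48 + 41 = 145,
  det = 8·(7·6 - (1)²) - (0)·((0)·6 - (1)·(0)) + (0)·((0)·(1) - 7·(0)) = 8·(41) - (0)·(0) + (0)·(0) = 328.
  So p(λ) = λ³ - 21λ² + 145λ - 328.
Step 2 — look for an integer root (rational root theorem: any rational root is an integer divisor of 328). Testing λ = 8:
  p(8) = 512 - 1344 + 1160 - 328 = 0  ✓
  Dividing out (λ - 8): p(λ) = (λ - 8)(λ² - 13λ + 41).
Step 3 — remaining eigenvalues from the quadratic λ² - 13λ + 41 = 0:
  Δ = 13² - 4·41 = 169 - 164 = 5,  λ = (13 ± √5)/2 = (13 ± 2.2361)/2 ≈ 7.618 or 5.382.
  Sorted: λ_1 = 8,  λ_2 = 7.618,  λ_3 = 5.382  (check: sum = 21 = tr ✓).

Step 4 — unit eigenvector for λ_1 = 8: v spans the null space of (Sigma - λ_1 I), whose rows are
  r_1 = (0, 0, 0),  r_2 = (0, -1, 1),  r_3 = (0, 1, -2).
  v is orthogonal to every row, so take v ∝ r_2 × r_3 = ((-1)·(-2) - (1)·(1), (1)·(0) - (0)·(-2), (0)·(1) - (-1)·(0)) = (1, 0, 0).
  Let u = (1, 0, 0).
  ||u|| = √((1)² + (0)² + (0)²) = √(1) = 1,  v_1 = u/||u|| ≈ (1, 0, 0) (||v_1|| = 1).

λ_1 = 8,  λ_2 = 7.618,  λ_3 = 5.382;  v_1 ≈ (1, 0, 0)


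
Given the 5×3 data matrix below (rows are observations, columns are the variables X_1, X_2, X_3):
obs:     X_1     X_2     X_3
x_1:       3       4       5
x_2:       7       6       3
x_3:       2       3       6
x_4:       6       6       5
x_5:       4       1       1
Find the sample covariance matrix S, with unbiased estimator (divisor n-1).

Step 1 — column means:
  mean(X_1) = (3 + 7 + 2 + 6 + 4) / 5 = 22/5 = 4.4
  mean(X_2) = (4 + 6 + 3 + 6 + 1) / 5 = 20/5 = 4
  mean(X_3) = (5 + 3 + 6 + 5 + 1) / 5 = 20/5 = 4

Step 2 — sample covariance S[i,j] = (1/(n-1)) · Σ_k (x_{k,i} - mean_i) · (x_{k,j} - mean_j), with n-1 = 4.
  S[X_1,X_1] = ((-1.4)·(-1.4) + (2.6)·(2.6) + (-2.4)·(-2.4) + (1.6)·(1.6) + (-0.4)·(-0.4)) / 4 = 17.2/4 = 4.3
  S[X_1,X_2] = ((-1.4)·(0) + (2.6)·(2) + (-2.4)·(-1) + (1.6)·(2) + (-0.4)·(-3)) / 4 = 12/4 = 3
  S[X_1,X_3] = ((-1.4)·(1) + (2.6)·(-1) + (-2.4)·(2) + (1.6)·(1) + (-0.4)·(-3)) / 4 = -6/4 = -1.5
  S[X_2,X_2] = ((0)·(0) + (2)·(2) + (-1)·(-1) + (2)·(2) + (-3)·(-3)) / 4 = 18/4 = 4.5
  S[X_2,X_3] = ((0)·(1) + (2)·(-1) + (-1)·(2) + (2)·(1) + (-3)·(-3)) / 4 = 7/4 = 1.75
  S[X_3,X_3] = ((1)·(1) + (-1)·(-1) + (2)·(2) + (1)·(1) + (-3)·(-3)) / 4 = 16/4 = 4

S is symmetric (S[j,i] = S[i,j]). Assembling:

S = [[4.3, 3, -1.5],
 [3, 4.5, 1.75],
 [-1.5, 1.75, 4]]


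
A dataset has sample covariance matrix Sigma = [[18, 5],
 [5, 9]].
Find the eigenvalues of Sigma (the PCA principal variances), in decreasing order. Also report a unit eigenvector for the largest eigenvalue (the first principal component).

Step 1 — characteristic polynomial of 2×2 Sigma:
  det(Sigma - λI) = λ² - trace · λ + det = 0.
  trace = 18 + 9 = 27, det = 18·9 - (5)² = 137.
Step 2 — discriminant:
  Δ = trace² - 4·det = 729 - 548 = 181.
Step 3 — eigenvalues:
  λ = (trace ± √Δ)/2 = (27 ± 13.4536)/2,
  λ_1 = 20.2268,  λ_2 = 6.7732.

Step 4 — unit eigenvector for λ_1: solve (Sigma - λ_1 I)v = 0. First row:
  (18 - 20.2268)·v_x + (5)·v_y = 0, i.e. (-2.2268)·v_x + (5)·v_y = 0,
  so v ∝ (b, λ_1 - a) = (5, 2.2268) = u.
  ||u|| = √((5)² + (2.2268)²) = √(29.9587) ≈ 5.4735,
  v_1 = u/||u|| ≈ (0.9135, 0.4068) (||v_1|| = 1).

λ_1 = 20.2268,  λ_2 = 6.7732;  v_1 ≈ (0.9135, 0.4068)


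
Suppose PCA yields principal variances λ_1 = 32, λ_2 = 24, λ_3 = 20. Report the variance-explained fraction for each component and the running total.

Step 1 — total variance = trace(Sigma) = Σ λ_i = 32 + 24 + 20 = 76.

Step 2 — fraction explained by component i = λ_i / Σ λ:
  PC1: 32/76 = 0.4211
  PC2: 24/76 = 0.3158
  PC3: 20/76 = 0.2632

Step 3 — cumulative fraction after k components = (λ_1 + ... + λ_k) / Σ λ:
  k = 1: 32/76 = 0.4211
  k = 2: (32 + 24)/76 = 56/76 = 0.7368
  k = 3: (32 + 24 + 20)/76 = 76/76 = 1

Summary (fraction, with percent):

explained: PC1 0.4211 (42.11%), PC2 0.3158 (31.58%), PC3 0.2632 (26.32%);  cumulative: 0.4211, 0.7368, 1


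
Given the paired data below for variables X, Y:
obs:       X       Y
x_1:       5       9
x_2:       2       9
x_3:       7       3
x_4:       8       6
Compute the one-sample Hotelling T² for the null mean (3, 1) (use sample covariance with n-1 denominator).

Step 1 — sample mean vector:
  mean(X) = (5 + 2 + 7 + 8) / 4 = 22/4 = 5.5
  mean(Y) = (9 + 9 + 3 + 6) / 4 = 27/4 = 6.75
  x̄ = (5.5, 6.75),  deviation x̄ - mu_0 = (5.5, 6.75) - (3, 1) = (2.5, 5.75).

Step 2 — sample covariance matrix, S[i,j] = (1/(n-1)) · Σ_k (x_{k,i} - mean_i) · (x_{k,j} - mean_j), divisor n-1 = 3:
  S[X,X] = ((-0.5)·(-0.5) + (-3.5)·(-3.5) + (1.5)·(1.5) + (2.5)·(2.5)) / 3 = 21/3 = 7
  S[X,Y] = ((-0.5)·(2.25) + (-3.5)·(2.25) + (1.5)·(-3.75) + (2.5)·(-0.75)) / 3 = -16.5/3 = -5.5
  S[Y,Y] = ((2.25)·(2.25) + (2.25)·(2.25) + (-3.75)·(-3.75) + (-0.75)·(-0.75)) / 3 = 24.75/3 = 8.25
  S = [[7, -5.5],
 [-5.5, 8.25]].

Step 3 — invert S. det(S) = 7·8.25 - (-5.5)² = 27.5.
  S^{-1} = (1/det) · [[d, -b], [-b, a]] = [[0.3, 0.2],
 [0.2, 0.2545]].

Step 4 — quadratic form (x̄ - mu_0)^T · S^{-1} · (x̄ - mu_0):
  S^{-1} · (x̄ - mu_0) = (1.9, 1.9636),
  (x̄ - mu_0)^T · [...] = (2.5)·(1.9) + (5.75)·(1.9636) = 16.0409.

Step 5 — scale by n: T² = 4 · 16.0409 = 64.1636.

T² ≈ 64.1636


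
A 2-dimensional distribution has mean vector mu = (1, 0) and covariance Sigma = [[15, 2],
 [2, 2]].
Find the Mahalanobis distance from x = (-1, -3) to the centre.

Step 1 — centre the observation: (x - mu) = (-2, -3).

Step 2 — invert Sigma. det(Sigma) = 15·2 - (2)² = 26.
  Sigma^{-1} = (1/det) · [[d, -b], [-b, a]] = [[0.0769, -0.0769],
 [-0.0769, 0.5769]].

Step 3 — form the quadratic (x - mu)^T · Sigma^{-1} · (x - mu):
  Sigma^{-1} · (x - mu) = (0.0769, -1.5769).
  (x - mu)^T · [Sigma^{-1} · (x - mu)] = (-2)·(0.0769) + (-3)·(-1.5769) = 4.5769.

Step 4 — take square root: d = √(4.5769) ≈ 2.1394.

d(x, mu) = √(4.5769) ≈ 2.1394


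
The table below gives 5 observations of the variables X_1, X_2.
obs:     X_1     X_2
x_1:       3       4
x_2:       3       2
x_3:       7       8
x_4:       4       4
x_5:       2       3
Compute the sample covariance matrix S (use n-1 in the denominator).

Step 1 — column means:
  mean(X_1) = (3 + 3 + 7 + 4 + 2) / 5 = 19/5 = 3.8
  mean(X_2) = (4 + 2 + 8 + 4 + 3) / 5 = 21/5 = 4.2

Step 2 — sample covariance S[i,j] = (1/(n-1)) · Σ_k (x_{k,i} - mean_i) · (x_{k,j} - mean_j), with n-1 = 4.
  S[X_1,X_1] = ((-0.8)·(-0.8) + (-0.8)·(-0.8) + (3.2)·(3.2) + (0.2)·(0.2) + (-1.8)·(-1.8)) / 4 = 14.8/4 = 3.7
  S[X_1,X_2] = ((-0.8)·(-0.2) + (-0.8)·(-2.2) + (3.2)·(3.8) + (0.2)·(-0.2) + (-1.8)·(-1.2)) / 4 = 16.2/4 = 4.05
  S[X_2,X_2] = ((-0.2)·(-0.2) + (-2.2)·(-2.2) + (3.8)·(3.8) + (-0.2)·(-0.2) + (-1.2)·(-1.2)) / 4 = 20.8/4 = 5.2

S is symmetric (S[j,i] = S[i,j]). Assembling:

S = [[3.7, 4.05],
 [4.05, 5.2]]


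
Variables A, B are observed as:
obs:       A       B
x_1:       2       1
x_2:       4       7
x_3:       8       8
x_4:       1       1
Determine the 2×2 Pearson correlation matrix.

Step 1 — column means:
  mean(A) = (2 + 4 + 8 + 1) / 4 = 15/4 = 3.75
  mean(B) = (1 + 7 + 8 + 1) / 4 = 17/4 = 4.25

Step 2 — sample variances and covariances s[i,j] = (1/(n-1)) · Σ_k (x_{k,i} - mean_i) · (x_{k,j} - mean_j), with n-1 = 3:
  s[A,A] = ((-1.75)·(-1.75) + (0.25)·(0.25) + (4.25)·(4.25) + (-2.75)·(-2.75)) / 3 = 28.75/3 = 9.5833
  s[A,B] = ((-1.75)·(-3.25) + (0.25)·(2.75) + (4.25)·(3.75) + (-2.75)·(-3.25)) / 3 = 31.25/3 = 10.4167
  s[B,B] = ((-3.25)·(-3.25) + (2.75)·(2.75) + (3.75)·(3.75) + (-3.25)·(-3.25)) / 3 = 42.75/3 = 14.25
  Sample standard deviations s_i = √(s[i,i]):
  s(A) = √(9.5833) = 3.0957
  s(B) = √(14.25) = 3.7749

Step 3 — r_{ij} = s_{ij} / (s_i · s_j):
  r[A,A] = 1 (diagonal).
  r[A,B] = 10.4167 / (3.0957 · 3.7749) = 10.4167 / 11.686 = 0.8914
  r[B,B] = 1 (diagonal).

R is symmetric with unit diagonal. Assembling:

R = [[1, 0.8914],
 [0.8914, 1]]


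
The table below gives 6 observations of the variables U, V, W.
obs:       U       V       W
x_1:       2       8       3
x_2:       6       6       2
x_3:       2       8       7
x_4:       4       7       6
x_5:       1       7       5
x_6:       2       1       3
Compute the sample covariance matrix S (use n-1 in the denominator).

Step 1 — column means:
  mean(U) = (2 + 6 + 2 + 4 + 1 + 2) / 6 = 17/6 = 2.8333
  mean(V) = (8 + 6 + 8 + 7 + 7 + 1) / 6 = 37/6 = 6.1667
  mean(W) = (3 + 2 + 7 + 6 + 5 + 3) / 6 = 26/6 = 4.3333

Step 2 — sample covariance S[i,j] = (1/(n-1)) · Σ_k (x_{k,i} - mean_i) · (x_{k,j} - mean_j), with n-1 = 5.
  S[U,U] = ((-0.8333)·(-0.8333) + (3.1667)·(3.1667) + (-0.8333)·(-0.8333) + (1.1667)·(1.1667) + (-1.8333)·(-1.8333) + (-0.8333)·(-0.8333)) / 5 = 16.8333/5 = 3.3667
  S[U,V] = ((-0.8333)·(1.8333) + (3.1667)·(-0.1667) + (-0.8333)·(1.8333) + (1.1667)·(0.8333) + (-1.8333)·(0.8333) + (-0.8333)·(-5.1667)) / 5 = 0.1667/5 = 0.0333
  S[U,W] = ((-0.8333)·(-1.3333) + (3.1667)·(-2.3333) + (-0.8333)·(2.6667) + (1.1667)·(1.6667) + (-1.8333)·(0.6667) + (-0.8333)·(-1.3333)) / 5 = -6.6667/5 = -1.3333
  S[V,V] = ((1.8333)·(1.8333) + (-0.1667)·(-0.1667) + (1.8333)·(1.8333) + (0.8333)·(0.8333) + (0.8333)·(0.8333) + (-5.1667)·(-5.1667)) / 5 = 34.8333/5 = 6.9667
  S[V,W] = ((1.8333)·(-1.3333) + (-0.1667)·(-2.3333) + (1.8333)·(2.6667) + (0.8333)·(1.6667) + (0.8333)·(0.6667) + (-5.1667)·(-1.3333)) / 5 = 11.6667/5 = 2.3333
  S[W,W] = ((-1.3333)·(-1.3333) + (-2.3333)·(-2.3333) + (2.6667)·(2.6667) + (1.6667)·(1.6667) + (0.6667)·(0.6667) + (-1.3333)·(-1.3333)) / 5 = 19.3333/5 = 3.8667

S is symmetric (S[j,i] = S[i,j]). Assembling:

S = [[3.3667, 0.0333, -1.3333],
 [0.0333, 6.9667, 2.3333],
 [-1.3333, 2.3333, 3.8667]]


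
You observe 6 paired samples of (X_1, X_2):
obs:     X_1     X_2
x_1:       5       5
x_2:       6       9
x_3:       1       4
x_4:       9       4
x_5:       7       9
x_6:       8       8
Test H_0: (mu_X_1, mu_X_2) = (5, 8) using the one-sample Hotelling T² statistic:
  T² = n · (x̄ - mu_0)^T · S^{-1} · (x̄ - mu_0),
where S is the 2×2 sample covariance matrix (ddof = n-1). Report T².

Step 1 — sample mean vector:
  mean(X_1) = (5 + 6 + 1 + 9 + 7 + 8) / 6 = 36/6 = 6
  mean(X_2) = (5 + 9 + 4 + 4 + 9 + 8) / 6 = 39/6 = 6.5
  x̄ = (6, 6.5),  deviation x̄ - mu_0 = (6, 6.5) - (5, 8) = (1, -1.5).

Step 2 — sample covariance matrix, S[i,j] = (1/(n-1)) · Σ_k (x_{k,i} - mean_i) · (x_{k,j} - mean_j), divisor n-1 = 5:
  S[X_1,X_1] = ((-1)·(-1) + (0)·(0) + (-5)·(-5) + (3)·(3) + (1)·(1) + (2)·(2)) / 5 = 40/5 = 8
  S[X_1,X_2] = ((-1)·(-1.5) + (0)·(2.5) + (-5)·(-2.5) + (3)·(-2.5) + (1)·(2.5) + (2)·(1.5)) / 5 = 12/5 = 2.4
  S[X_2,X_2] = ((-1.5)·(-1.5) + (2.5)·(2.5) + (-2.5)·(-2.5) + (-2.5)·(-2.5) + (2.5)·(2.5) + (1.5)·(1.5)) / 5 = 29.5/5 = 5.9
  S = [[8, 2.4],
 [2.4, 5.9]].

Step 3 — invert S. det(S) = 8·5.9 - (2.4)² = 41.44.
  S^{-1} = (1/det) · [[d, -b], [-b, a]] = [[0.1424, -0.0579],
 [-0.0579, 0.1931]].

Step 4 — quadratic form (x̄ - mu_0)^T · S^{-1} · (x̄ - mu_0):
  S^{-1} · (x̄ - mu_0) = (0.2292, -0.3475),
  (x̄ - mu_0)^T · [...] = (1)·(0.2292) + (-1.5)·(-0.3475) = 0.7505.

Step 5 — scale by n: T² = 6 · 0.7505 = 4.5029.

T² ≈ 4.5029


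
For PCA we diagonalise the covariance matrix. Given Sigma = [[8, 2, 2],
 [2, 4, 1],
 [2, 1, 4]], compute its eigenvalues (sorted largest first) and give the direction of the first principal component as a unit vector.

Step 1 — characteristic polynomial p(λ) = det(λI - Sigma) = λ³ - tr·λ² + c_1·λ - det, where tr = trace, c_1 = sum of the principal 2×2 minors, det = det(Sigma):
  tr = 8 + 4 + 4 = 16,
  c_1 = (8·4 - (2)²) + (8·4 - (2)²) + (4·4 - (1)²) = 28 + 28 + 15 = 71,
  det = 8·(4·4 - (1)²) - (2)·((2)·4 - (1)·(2)) + (2)·((2)·(1) - 4·(2)) = 8·(15) - (2)·(6) + (2)·(-6) = 96.
  So p(λ) = λ³ - 16λ² + 71λ - 96.
Step 2 — look for an integer root (rational root theorem: any rational root is an integer divisor of 96). Testing λ = 3:
  p(3) = 27 - 144 + 213 - 96 = 0  ✓
  Dividing out (λ - 3): p(λ) = (λ - 3)(λ² - 13λ + 32).
Step 3 — remaining eigenvalues from the quadratic λ² - 13λ + 32 = 0:
  Δ = 13² - 4·32 = 169 - 128 = 41,  λ = (13 ± √41)/2 = (13 ± 6.4031)/2 ≈ 9.7016 or 3.2984.
  Sorted: λ_1 = 9.7016,  λ_2 = 3.2984,  λ_3 = 3  (check: sum = 16 = tr ✓).

Step 4 — unit eigenvector for λ_1 ≈ 9.7016: v spans the null space of (Sigma - λ_1 I), whose rows are
  r_1 = (-1.7016, 2, 2),  r_2 = (2, -5.7016, 1),  r_3 = (2, 1, -5.7016).
  v is orthogonal to every row, so take v ∝ r_1 × r_2 = ((2)·(1) - (2)·(-5.7016), (2)·(2) - (-1.7016)·(1), (-1.7016)·(-5.7016) - (2)·(2)) ≈ (13.4031, 5.7016, 5.7016).
  Let u = (13.4031, 5.7016, 5.7016).
  ||u|| = √((13.4031)² + (5.7016)² + (5.7016)²) = √(244.6594) ≈ 15.6416,  v_1 = u/||u|| ≈ (0.8569, 0.3645, 0.3645) (||v_1|| = 1).

λ_1 = 9.7016,  λ_2 = 3.2984,  λ_3 = 3;  v_1 ≈ (0.8569, 0.3645, 0.3645)


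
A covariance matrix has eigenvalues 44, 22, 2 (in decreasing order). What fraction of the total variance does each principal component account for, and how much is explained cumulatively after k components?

Step 1 — total variance = trace(Sigma) = Σ λ_i = 44 + 22 + 2 = 68.

Step 2 — fraction explained by component i = λ_i / Σ λ:
  PC1: 44/68 = 0.6471
  PC2: 22/68 = 0.3235
  PC3: 2/68 = 0.0294

Step 3 — cumulative fraction after k components = (λ_1 + ... + λ_k) / Σ λ:
  k = 1: 44/68 = 0.6471
  k = 2: (44 + 22)/68 = 66/68 = 0.9706
  k = 3: (44 + 22 + 2)/68 = 68/68 = 1

Summary (fraction, with percent):

explained: PC1 0.6471 (64.71%), PC2 0.3235 (32.35%), PC3 0.0294 (2.94%);  cumulative: 0.6471, 0.9706, 1


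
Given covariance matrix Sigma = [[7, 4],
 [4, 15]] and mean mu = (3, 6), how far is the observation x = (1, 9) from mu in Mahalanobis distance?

Step 1 — centre the observation: (x - mu) = (-2, 3).

Step 2 — invert Sigma. det(Sigma) = 7·15 - (4)² = 89.
  Sigma^{-1} = (1/det) · [[d, -b], [-b, a]] = [[0.1685, -0.0449],
 [-0.0449, 0.0787]].

Step 3 — form the quadratic (x - mu)^T · Sigma^{-1} · (x - mu):
  Sigma^{-1} · (x - mu) = (-0.4719, 0.3258).
  (x - mu)^T · [Sigma^{-1} · (x - mu)] = (-2)·(-0.4719) + (3)·(0.3258) = 1.9213.

Step 4 — take square root: d = √(1.9213) ≈ 1.3861.

d(x, mu) = √(1.9213) ≈ 1.3861
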